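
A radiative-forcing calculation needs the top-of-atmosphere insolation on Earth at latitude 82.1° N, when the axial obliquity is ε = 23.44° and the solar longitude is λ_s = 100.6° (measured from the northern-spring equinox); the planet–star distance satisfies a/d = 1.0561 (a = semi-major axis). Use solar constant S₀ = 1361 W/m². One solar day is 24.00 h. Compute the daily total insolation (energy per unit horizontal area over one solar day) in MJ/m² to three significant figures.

Solar declination: sin δ = sin ε · sin λ_s = sin 23.44° × sin 100.6° = 0.39100, so δ = +23.017°.
cos H₀ = −tan(+82.1°) tan(+23.017°) = -3.0615 ≤ −1 ⇒ polar day, H₀ = π.
Bracket: H₀ sin φ sin δ + cos φ cos δ sin H₀ = 3.1416×0.99051×0.39100 + 0.13744×0.92039×0.00000 = 1.216708 + 0.000000 = 1.216708.
Inverse-square distance factor (a/d)² = 1.0561² = 1.115347.
Q̄ = (S₀/π) × 1.115347 × [bracket] = (1361/π) × 1.115347 × 1.216708 = 587.90 W/m².
Daily total = Q̄ × 24.00 h × 3600 s/h = 587.90 × 24.00 × 3600 / 10⁶ = 50.79 MJ/m².

50.8 MJ/m²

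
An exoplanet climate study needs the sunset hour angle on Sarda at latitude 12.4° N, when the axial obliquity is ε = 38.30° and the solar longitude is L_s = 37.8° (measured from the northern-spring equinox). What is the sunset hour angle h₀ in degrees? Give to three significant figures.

h₀ = 95.2°

Solar declination: sin δ = sin ε · sin L_s = sin 38.30° × sin 37.8° = 0.37987, so δ = +22.325°.
cos h₀ = −tan ϕ · tan δ = −tan(+12.4°) × tan(+22.325°) = -0.0903, so h₀ = 1.6612 rad = 95.18°.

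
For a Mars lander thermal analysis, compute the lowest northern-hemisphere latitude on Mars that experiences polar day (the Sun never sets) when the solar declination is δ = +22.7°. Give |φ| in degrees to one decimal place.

|φ| = 67.3°

Polar day requires cos H₀ = −tan φ tan δ ≤ −1, i.e. tan φ tan δ ≥ 1.
The boundary is |tan φ| · |tan δ| = 1, so |φ| = 90° − |δ| = 90° − 22.7° = 67.3° in the northern hemisphere.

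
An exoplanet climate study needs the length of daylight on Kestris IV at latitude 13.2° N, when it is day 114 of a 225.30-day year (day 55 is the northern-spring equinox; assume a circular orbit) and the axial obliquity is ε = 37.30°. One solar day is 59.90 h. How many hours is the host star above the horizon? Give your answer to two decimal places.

33.36 h

Solar longitude: λ_s = 360° × (114 − 55)/225.30 = 94.274°.
sin δ = sin 37.30° × sin 94.274° = 0.60430, so δ = +37.179°.
cos H₀ = −tan φ · tan δ = −tan(+13.2°) × tan(+37.179°) = -0.1779, so H₀ = 1.7496 rad = 100.25°.
Daylight = 2H₀/(2π) × 59.90 h = (1.7496/π) × 59.90 = 33.36 h.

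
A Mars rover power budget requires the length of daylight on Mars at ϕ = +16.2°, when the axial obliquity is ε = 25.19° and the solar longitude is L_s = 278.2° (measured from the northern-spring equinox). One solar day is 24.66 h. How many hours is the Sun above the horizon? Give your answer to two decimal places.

11.27 h

Solar declination: sin δ = sin ε · sin L_s = sin 25.19° × sin 278.2° = -0.42127, so δ = -24.915°.
cos h₀ = −tan ϕ · tan δ = −tan(+16.2°) × tan(-24.915°) = 0.1349, so h₀ = 1.4354 rad = 82.24°.
Daylight = 2h₀/(2π) × 24.66 h = (1.4354/π) × 24.66 = 11.27 h.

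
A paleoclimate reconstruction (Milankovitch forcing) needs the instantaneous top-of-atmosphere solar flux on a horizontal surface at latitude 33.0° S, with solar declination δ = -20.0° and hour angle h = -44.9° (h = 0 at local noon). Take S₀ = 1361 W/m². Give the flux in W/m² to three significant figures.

cos θ_z = sin φ sin δ + cos φ cos δ cos h = 0.186278 + 0.558237 = 0.744515.
Flux = S₀ · cos θ_z = 1361 × 0.744515 = 1013 W/m².

1.01e+03 W/m²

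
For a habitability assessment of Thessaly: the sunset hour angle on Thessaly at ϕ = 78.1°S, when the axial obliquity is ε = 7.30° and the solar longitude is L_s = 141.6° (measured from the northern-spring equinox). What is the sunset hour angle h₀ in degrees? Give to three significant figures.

h₀ = 67.9°

Solar declination: sin δ = sin ε · sin L_s = sin 7.30° × sin 141.6° = 0.07893, so δ = +4.527°.
cos h₀ = −tan ϕ · tan δ = −tan(-78.1°) × tan(+4.527°) = 0.3757, so h₀ = 1.1856 rad = 67.93°.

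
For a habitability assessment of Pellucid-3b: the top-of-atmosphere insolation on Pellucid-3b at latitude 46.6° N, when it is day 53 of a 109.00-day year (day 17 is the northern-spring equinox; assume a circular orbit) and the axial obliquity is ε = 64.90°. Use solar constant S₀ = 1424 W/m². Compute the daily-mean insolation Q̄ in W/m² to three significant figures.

Q̄ ≈ 820 W/m²

Solar longitude: λ_s = 360° × (53 − 17)/109.00 = 118.899°.
sin δ = sin 64.90° × sin 118.899° = 0.79280, so δ = +52.448°.
cos H₀ = −tan(+46.6°) tan(+52.448°) = -1.3755 ≤ −1 ⇒ polar day, H₀ = π.
Bracket: H₀ sin φ sin δ + cos φ cos δ sin H₀ = 3.1416×0.72657×0.79280 + 0.68709×0.60948×0.00000 = 1.809639 + 0.000000 = 1.809639.
Q̄ = (S₀/π) × [bracket] = (1424/π) × 1.809639 = 820.3 W/m².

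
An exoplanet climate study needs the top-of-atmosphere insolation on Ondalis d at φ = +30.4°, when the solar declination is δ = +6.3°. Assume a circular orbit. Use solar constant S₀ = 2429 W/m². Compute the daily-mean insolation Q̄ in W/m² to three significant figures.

cos H₀ = −tan(+30.4°) tan(+6.300°) = -0.0648, H₀ = 1.6356 rad.
Bracket: H₀ sin φ sin δ + cos φ cos δ sin H₀ = 1.6356×0.50603×0.10973 + 0.86251×0.99396×0.99790 = 0.090819 + 0.855500 = 0.946319.
Q̄ = (S₀/π) × [bracket] = (2429/π) × 0.946319 = 731.7 W/m².

Q̄ ≈ 732 W/m²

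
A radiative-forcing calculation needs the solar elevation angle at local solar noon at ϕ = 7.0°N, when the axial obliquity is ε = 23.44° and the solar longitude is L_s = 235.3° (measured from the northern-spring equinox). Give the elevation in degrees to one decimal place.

63.9°

Solar declination: sin δ = sin ε · sin L_s = sin 23.44° × sin 235.3° = -0.32704, so δ = -19.089°.
At local noon the hour angle is zero, so the zenith angle equals |ϕ − δ| = |+7.0° − (-19.089°)| = 26.089°.
Elevation = 90° − 26.089° = 63.9°.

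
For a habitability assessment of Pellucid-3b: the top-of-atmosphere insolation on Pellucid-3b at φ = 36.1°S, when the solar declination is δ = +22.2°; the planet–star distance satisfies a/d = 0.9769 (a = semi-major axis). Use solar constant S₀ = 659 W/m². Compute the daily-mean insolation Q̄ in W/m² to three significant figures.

Q̄ ≈ 86.4 W/m²

cos H₀ = −tan(-36.1°) tan(+22.200°) = 0.2976, H₀ = 1.2686 rad.
Bracket: H₀ sin φ sin δ + cos φ cos δ sin H₀ = 1.2686×-0.58920×0.37784 + 0.80799×0.92587×0.95469 = -0.282420 + 0.714198 = 0.431778.
Inverse-square distance factor (a/d)² = 0.9769² = 0.954334.
Q̄ = (S₀/π) × 0.954334 × [bracket] = (659/π) × 0.954334 × 0.431778 = 86.44 W/m².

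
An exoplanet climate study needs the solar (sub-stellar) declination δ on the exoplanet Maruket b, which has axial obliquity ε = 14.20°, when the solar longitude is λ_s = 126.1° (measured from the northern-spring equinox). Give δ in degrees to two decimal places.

δ = +11.43°

sin δ = sin ε · sin λ_s = sin 14.20° × sin 126.1° = 0.198206.
δ = arcsin(0.198206) = +11.43°.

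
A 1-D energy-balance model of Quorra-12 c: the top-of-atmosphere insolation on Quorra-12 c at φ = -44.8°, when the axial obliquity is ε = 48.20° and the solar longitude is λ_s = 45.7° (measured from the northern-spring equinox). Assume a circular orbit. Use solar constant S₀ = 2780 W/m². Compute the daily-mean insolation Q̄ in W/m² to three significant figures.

Q̄ ≈ 117 W/m²

Solar declination: sin δ = sin ε · sin λ_s = sin 48.20° × sin 45.7° = 0.53353, so δ = +32.244°.
cos H₀ = −tan(-44.8°) tan(+32.244°) = 0.6264, H₀ = 0.8938 rad.
Bracket: H₀ sin φ sin δ + cos φ cos δ sin H₀ = 0.8938×-0.70463×0.53353 + 0.70957×0.84578×0.77948 = -0.336016 + 0.467797 = 0.131781.
Q̄ = (S₀/π) × [bracket] = (2780/π) × 0.131781 = 116.6 W/m².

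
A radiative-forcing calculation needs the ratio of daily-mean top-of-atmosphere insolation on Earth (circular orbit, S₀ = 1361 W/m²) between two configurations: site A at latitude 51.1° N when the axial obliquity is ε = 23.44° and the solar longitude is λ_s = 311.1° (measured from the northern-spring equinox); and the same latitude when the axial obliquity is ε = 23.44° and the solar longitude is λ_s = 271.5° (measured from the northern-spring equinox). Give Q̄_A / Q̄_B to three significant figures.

Q̄_A / Q̄_B ≈ 1.59

— Configuration A (φ=+51.1°):
Solar declination: sin δ = sin ε · sin λ_s = sin 23.44° × sin 311.1° = -0.29976, so δ = -17.443°.
cos H₀ = −tan(+51.1°) tan(-17.443°) = 0.3894, H₀ = 1.1708 rad.
Bracket: H₀ sin φ sin δ + cos φ cos δ sin H₀ = 1.1708×0.77824×-0.29976 + 0.62796×0.95402×0.92107 = -0.273130 + 0.551801 = 0.278671.
Q̄ = (S₀/π) × [bracket] = (1361/π) × 0.278671 = 120.73 W/m².
— Configuration B (φ=+51.1°):
Solar declination: sin δ = sin ε · sin λ_s = sin 23.44° × sin 271.5° = -0.39765, so δ = -23.431°.
cos H₀ = −tan(+51.1°) tan(-23.431°) = 0.5371, H₀ = 1.0038 rad.
Bracket: H₀ sin φ sin δ + cos φ cos δ sin H₀ = 1.0038×0.77824×-0.39765 + 0.62796×0.91754×0.84351 = -0.310643 + 0.486012 = 0.175369.
Q̄ = (S₀/π) × [bracket] = (1361/π) × 0.175369 = 75.973 W/m².
Ratio Q̄_A / Q̄_B = 120.73 / 75.973 = 1.589.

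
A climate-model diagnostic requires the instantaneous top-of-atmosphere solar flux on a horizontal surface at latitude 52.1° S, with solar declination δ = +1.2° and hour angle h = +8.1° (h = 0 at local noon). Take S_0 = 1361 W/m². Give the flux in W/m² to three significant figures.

cos θ_z = sin ϕ sin δ + cos ϕ cos δ cos h = -0.016525 + 0.608024 = 0.591499.
Flux = S_0 · cos θ_z = 1361 × 0.591499 = 805.0 W/m².

805 W/m²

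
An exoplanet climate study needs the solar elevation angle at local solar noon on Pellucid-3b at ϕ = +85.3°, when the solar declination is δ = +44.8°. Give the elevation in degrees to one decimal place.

At local noon the hour angle is zero, so the zenith angle equals |ϕ − δ| = |+85.3° − (+44.800°)| = 40.500°.
Elevation = 90° − 40.500° = 49.5°.

49.5°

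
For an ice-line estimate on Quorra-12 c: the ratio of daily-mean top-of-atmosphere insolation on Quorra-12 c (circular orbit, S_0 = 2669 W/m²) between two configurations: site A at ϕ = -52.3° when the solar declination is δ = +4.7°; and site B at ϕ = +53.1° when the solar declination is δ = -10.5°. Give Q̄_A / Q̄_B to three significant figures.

Q̄_A / Q̄_B ≈ 1.35

— Configuration A (ϕ=-52.3°):
cos h₀ = −tan(-52.3°) tan(+4.700°) = 0.1064, h₀ = 1.4642 rad.
Bracket: h₀ sin ϕ sin δ + cos ϕ cos δ sin h₀ = 1.4642×-0.79122×0.08194 + 0.61153×0.99664×0.99433 = -0.094928 + 0.606020 = 0.511092.
Q̄ = (S_0/π) × [bracket] = (2669/π) × 0.511092 = 434.21 W/m².
— Configuration B (ϕ=+53.1°):
cos h₀ = −tan(+53.1°) tan(-10.500°) = 0.2468, h₀ = 1.3214 rad.
Bracket: h₀ sin ϕ sin δ + cos ϕ cos δ sin h₀ = 1.3214×0.79968×-0.18224 + 0.60042×0.98325×0.96905 = -0.192572 + 0.572091 = 0.379519.
Q̄ = (S_0/π) × [bracket] = (2669/π) × 0.379519 = 322.43 W/m².
Ratio Q̄_A / Q̄_B = 434.21 / 322.43 = 1.347.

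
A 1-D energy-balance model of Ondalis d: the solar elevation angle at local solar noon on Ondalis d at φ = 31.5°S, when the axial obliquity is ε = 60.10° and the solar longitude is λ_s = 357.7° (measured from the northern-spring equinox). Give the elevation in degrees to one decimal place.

60.5°

Solar declination: sin δ = sin ε · sin λ_s = sin 60.10° × sin 357.7° = -0.03479, so δ = -1.994°.
At local noon the hour angle is zero, so the zenith angle equals |φ − δ| = |-31.5° − (-1.994°)| = 29.506°.
Elevation = 90° − 29.506° = 60.5°.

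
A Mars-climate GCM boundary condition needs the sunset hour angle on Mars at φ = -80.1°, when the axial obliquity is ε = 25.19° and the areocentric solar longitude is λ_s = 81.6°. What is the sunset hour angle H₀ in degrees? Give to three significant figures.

H₀ = 0.00°

sin δ = sin 25.19° × sin 81.6° = 0.42106, so δ = +24.901°.
cos H₀ = −tan φ · tan δ = 2.6598 ≥ 1, so the Sun never rises (polar night) and H₀ = 0.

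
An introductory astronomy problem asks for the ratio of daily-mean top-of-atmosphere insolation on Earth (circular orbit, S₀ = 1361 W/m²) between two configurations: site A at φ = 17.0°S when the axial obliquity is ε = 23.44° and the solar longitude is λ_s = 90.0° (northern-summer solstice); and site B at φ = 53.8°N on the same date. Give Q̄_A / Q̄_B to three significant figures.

Q̄_A / Q̄_B ≈ 0.614

— Configuration A (φ=-17.0°):
Solar declination: sin δ = sin ε · sin λ_s = sin 23.44° × sin 90.0° = 0.39779, so δ = +23.440°.
cos H₀ = −tan(-17.0°) tan(+23.440°) = 0.1326, H₀ = 1.4379 rad.
Bracket: H₀ sin φ sin δ + cos φ cos δ sin H₀ = 1.4379×-0.29237×0.39779 + 0.95630×0.91748×0.99118 = -0.167230 + 0.869648 = 0.702418.
Q̄ = (S₀/π) × [bracket] = (1361/π) × 0.702418 = 304.30 W/m².
— Configuration B (φ=+53.8°):
cos H₀ = −tan(+53.8°) tan(+23.440°) = -0.5924, H₀ = 2.2048 rad.
Bracket: H₀ sin φ sin δ + cos φ cos δ sin H₀ = 2.2048×0.80696×0.39779 + 0.59061×0.91748×0.80565 = 0.707742 + 0.436560 = 1.144302.
Q̄ = (S₀/π) × [bracket] = (1361/π) × 1.144302 = 495.73 W/m².
Ratio Q̄_A / Q̄_B = 304.30 / 495.73 = 0.6138.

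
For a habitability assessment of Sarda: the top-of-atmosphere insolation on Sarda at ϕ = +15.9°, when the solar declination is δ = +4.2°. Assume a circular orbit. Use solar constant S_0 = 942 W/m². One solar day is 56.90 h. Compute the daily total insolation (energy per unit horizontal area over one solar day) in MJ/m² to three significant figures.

60.9 MJ/m²

cos h₀ = −tan(+15.9°) tan(+4.200°) = -0.0209, h₀ = 1.5917 rad.
Bracket: h₀ sin ϕ sin δ + cos ϕ cos δ sin h₀ = 1.5917×0.27396×0.07324 + 0.96174×0.99731×0.99978 = 0.031937 + 0.958942 = 0.990879.
Q̄ = (S_0/π) × [bracket] = (942/π) × 0.990879 = 297.11 W/m².
Daily total = Q̄ × 56.90 h × 3600 s/h = 297.11 × 56.90 × 3600 / 10⁶ = 60.86 MJ/m².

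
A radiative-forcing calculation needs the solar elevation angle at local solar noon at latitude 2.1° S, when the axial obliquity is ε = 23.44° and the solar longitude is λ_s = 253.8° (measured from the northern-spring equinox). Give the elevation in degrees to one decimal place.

Solar declination: sin δ = sin ε · sin λ_s = sin 23.44° × sin 253.8° = -0.38199, so δ = -22.457°.
At local noon the hour angle is zero, so the zenith angle equals |φ − δ| = |-2.1° − (-22.457°)| = 20.357°.
Elevation = 90° − 20.357° = 69.6°.

69.6°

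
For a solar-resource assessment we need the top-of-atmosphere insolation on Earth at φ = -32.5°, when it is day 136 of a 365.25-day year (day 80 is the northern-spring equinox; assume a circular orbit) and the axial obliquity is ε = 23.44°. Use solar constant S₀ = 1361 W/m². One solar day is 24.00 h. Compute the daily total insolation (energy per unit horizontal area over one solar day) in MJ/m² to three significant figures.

20.2 MJ/m²

Solar longitude: λ_s = 360° × (136 − 80)/365.25 = 55.195°.
sin δ = sin 23.44° × sin 55.195° = 0.32662, so δ = +19.064°.
cos H₀ = −tan(-32.5°) tan(+19.064°) = 0.2202, H₀ = 1.3488 rad.
Bracket: H₀ sin φ sin δ + cos φ cos δ sin H₀ = 1.3488×-0.53730×0.32662 + 0.84339×0.94515×0.97546 = -0.236705 + 0.777568 = 0.540863.
Q̄ = (S₀/π) × [bracket] = (1361/π) × 0.540863 = 234.31 W/m².
Daily total = Q̄ × 24.00 h × 3600 s/h = 234.31 × 24.00 × 3600 / 10⁶ = 20.24 MJ/m².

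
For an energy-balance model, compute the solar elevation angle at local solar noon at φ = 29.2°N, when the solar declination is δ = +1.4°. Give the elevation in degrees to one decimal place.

At local noon the hour angle is zero, so the zenith angle equals |φ − δ| = |+29.2° − (+1.400°)| = 27.800°.
Elevation = 90° − 27.800° = 62.2°.

62.2°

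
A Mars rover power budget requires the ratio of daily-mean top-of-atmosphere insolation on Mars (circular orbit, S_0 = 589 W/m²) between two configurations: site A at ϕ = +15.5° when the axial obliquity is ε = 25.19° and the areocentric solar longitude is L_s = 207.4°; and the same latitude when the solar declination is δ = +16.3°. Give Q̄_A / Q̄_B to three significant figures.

— Configuration A (ϕ=+15.5°):
sin δ = sin 25.19° × sin 207.4° = -0.19587, so δ = -11.296°.
cos h₀ = −tan(+15.5°) tan(-11.296°) = 0.0554, h₀ = 1.5154 rad.
Bracket: h₀ sin ϕ sin δ + cos ϕ cos δ sin h₀ = 1.5154×0.26724×-0.19587 + 0.96363×0.98063×0.99846 = -0.079323 + 0.943509 = 0.864186.
Q̄ = (S_0/π) × [bracket] = (589/π) × 0.864186 = 162.02 W/m².
— Configuration B (ϕ=+15.5°):
cos h₀ = −tan(+15.5°) tan(+16.300°) = -0.0811, h₀ = 1.6520 rad.
Bracket: h₀ sin ϕ sin δ + cos ϕ cos δ sin h₀ = 1.6520×0.26724×0.28067 + 0.96363×0.95981×0.99671 = 0.123910 + 0.921859 = 1.045769.
Q̄ = (S_0/π) × [bracket] = (589/π) × 1.045769 = 196.07 W/m².
Ratio Q̄_A / Q̄_B = 162.02 / 196.07 = 0.8263.

Q̄_A / Q̄_B ≈ 0.826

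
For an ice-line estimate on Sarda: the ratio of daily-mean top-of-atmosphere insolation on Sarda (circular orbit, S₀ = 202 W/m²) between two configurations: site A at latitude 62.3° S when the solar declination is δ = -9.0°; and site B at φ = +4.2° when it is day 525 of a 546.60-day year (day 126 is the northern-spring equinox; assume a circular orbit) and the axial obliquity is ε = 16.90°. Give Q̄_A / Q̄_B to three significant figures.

— Configuration A (φ=-62.3°):
cos H₀ = −tan(-62.3°) tan(-9.000°) = -0.3017, H₀ = 1.8772 rad.
Bracket: H₀ sin φ sin δ + cos φ cos δ sin H₀ = 1.8772×-0.88539×-0.15643 + 0.46484×0.98769×0.95341 = 0.259995 + 0.437728 = 0.697723.
Q̄ = (S₀/π) × [bracket] = (202/π) × 0.697723 = 44.863 W/m².
— Configuration B (φ=+4.2°):
Solar longitude: λ_s = 360° × (525 − 126)/546.60 = 262.788°.
sin δ = sin 16.90° × sin 262.788° = -0.28840, so δ = -16.762°.
cos H₀ = −tan(+4.2°) tan(-16.762°) = 0.0221, H₀ = 1.5487 rad.
Bracket: H₀ sin φ sin δ + cos φ cos δ sin H₀ = 1.5487×0.07324×-0.28840 + 0.99731×0.95751×0.99976 = -0.032712 + 0.954705 = 0.921993.
Q̄ = (S₀/π) × [bracket] = (202/π) × 0.921993 = 59.283 W/m².
Ratio Q̄_A / Q̄_B = 44.863 / 59.283 = 0.7568.

Q̄_A / Q̄_B ≈ 0.757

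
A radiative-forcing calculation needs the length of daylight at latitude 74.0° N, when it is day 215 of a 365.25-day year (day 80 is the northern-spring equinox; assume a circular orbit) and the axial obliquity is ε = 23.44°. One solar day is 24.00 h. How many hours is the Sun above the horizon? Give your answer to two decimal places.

Solar longitude: L_s = 360° × (215 − 80)/365.25 = 133.060°.
sin δ = sin 23.44° × sin 133.060° = 0.29064, so δ = +16.896°.
Sunrise equation: cos h₀ = −tan ϕ · tan δ = -1.0593 ≤ −1, so the Sun never sets (polar day) and h₀ = π.
Daylight = 2h₀/(2π) × 24.00 h = (3.1416/π) × 24.00 = 24.00 h.

24.00 h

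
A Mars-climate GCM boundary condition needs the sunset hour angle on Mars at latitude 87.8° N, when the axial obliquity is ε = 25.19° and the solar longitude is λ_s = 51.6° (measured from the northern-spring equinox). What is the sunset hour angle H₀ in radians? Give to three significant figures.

H₀ = 3.14 rad

Solar declination: sin δ = sin ε · sin λ_s = sin 25.19° × sin 51.6° = 0.33356, so δ = +19.485°.
Sunrise equation: cos H₀ = −tan φ · tan δ = -9.2102 ≤ −1, so the Sun never sets (polar day) and H₀ = π.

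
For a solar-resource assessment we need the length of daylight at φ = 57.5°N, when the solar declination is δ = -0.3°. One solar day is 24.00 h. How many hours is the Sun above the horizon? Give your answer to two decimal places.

11.94 h

cos H₀ = −tan φ · tan δ = −tan(+57.5°) × tan(-0.300°) = 0.0082, so H₀ = 1.5626 rad = 89.53°.
Daylight = 2H₀/(2π) × 24.00 h = (1.5626/π) × 24.00 = 11.94 h.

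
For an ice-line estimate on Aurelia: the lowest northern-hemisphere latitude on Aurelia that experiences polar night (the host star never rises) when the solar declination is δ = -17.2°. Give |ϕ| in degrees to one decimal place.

Polar night requires cos h₀ = −tan ϕ tan δ ≥ 1, i.e. tan ϕ tan δ ≤ −1.
The boundary is |tan ϕ| · |tan δ| = 1, so |ϕ| = 90° − |δ| = 90° − 17.2° = 72.8° in the northern hemisphere.

|ϕ| = 72.8°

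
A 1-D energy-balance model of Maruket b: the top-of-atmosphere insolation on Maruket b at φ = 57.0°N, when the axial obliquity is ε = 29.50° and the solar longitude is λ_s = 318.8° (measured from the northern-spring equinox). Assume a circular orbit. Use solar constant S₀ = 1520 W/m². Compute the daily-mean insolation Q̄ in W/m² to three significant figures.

Q̄ ≈ 78.2 W/m²

Solar declination: sin δ = sin ε · sin λ_s = sin 29.50° × sin 318.8° = -0.32435, so δ = -18.926°.
cos H₀ = −tan(+57.0°) tan(-18.926°) = 0.5280, H₀ = 1.0145 rad.
Bracket: H₀ sin φ sin δ + cos φ cos δ sin H₀ = 1.0145×0.83867×-0.32435 + 0.54464×0.94594×0.84924 = -0.275967 + 0.437526 = 0.161559.
Q̄ = (S₀/π) × [bracket] = (1520/π) × 0.161559 = 78.17 W/m².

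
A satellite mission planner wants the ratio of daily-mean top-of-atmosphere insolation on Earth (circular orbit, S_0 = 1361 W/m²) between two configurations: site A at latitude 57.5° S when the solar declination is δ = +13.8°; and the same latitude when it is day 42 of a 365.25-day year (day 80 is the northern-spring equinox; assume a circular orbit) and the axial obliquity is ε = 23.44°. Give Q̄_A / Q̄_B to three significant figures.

Q̄_A / Q̄_B ≈ 0.278

— Configuration A (ϕ=-57.5°):
cos h₀ = −tan(-57.5°) tan(+13.800°) = 0.3856, h₀ = 1.1750 rad.
Bracket: h₀ sin ϕ sin δ + cos ϕ cos δ sin h₀ = 1.1750×-0.84339×0.23853 + 0.53730×0.97113×0.92269 = -0.236379 + 0.481449 = 0.245070.
Q̄ = (S_0/π) × [bracket] = (1361/π) × 0.245070 = 106.17 W/m².
— Configuration B (ϕ=-57.5°):
Solar longitude: L_s = 360° × (42 − 80)/365.25 = -37.454°, i.e. -37.454° + 360° = 322.546°.
sin δ = sin 23.44° × sin 322.546° = -0.24190, so δ = -13.999°.
cos h₀ = −tan(-57.5°) tan(-13.999°) = -0.3913, h₀ = 1.9729 rad.
Bracket: h₀ sin ϕ sin δ + cos ϕ cos δ sin h₀ = 1.9729×-0.84339×-0.24190 + 0.53730×0.97030×0.92025 = 0.402503 + 0.479765 = 0.882268.
Q̄ = (S_0/π) × [bracket] = (1361/π) × 0.882268 = 382.22 W/m².
Ratio Q̄_A / Q̄_B = 106.17 / 382.22 = 0.2778.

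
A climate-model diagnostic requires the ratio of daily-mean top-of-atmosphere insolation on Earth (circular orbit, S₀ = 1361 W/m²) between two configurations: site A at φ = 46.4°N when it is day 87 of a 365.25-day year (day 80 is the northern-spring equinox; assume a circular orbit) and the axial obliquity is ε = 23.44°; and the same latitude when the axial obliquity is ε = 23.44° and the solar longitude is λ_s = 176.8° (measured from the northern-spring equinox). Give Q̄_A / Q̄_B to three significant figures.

— Configuration A (φ=+46.4°):
Solar longitude: λ_s = 360° × (87 − 80)/365.25 = 6.899°.
sin δ = sin 23.44° × sin 6.899° = 0.04778, so δ = +2.739°.
cos H₀ = −tan(+46.4°) tan(+2.739°) = -0.0502, H₀ = 1.6211 rad.
Bracket: H₀ sin φ sin δ + cos φ cos δ sin H₀ = 1.6211×0.72417×0.04778 + 0.68962×0.99886×0.99874 = 0.056091 + 0.687966 = 0.744057.
Q̄ = (S₀/π) × [bracket] = (1361/π) × 0.744057 = 322.34 W/m².
— Configuration B (φ=+46.4°):
Solar declination: sin δ = sin ε · sin λ_s = sin 23.44° × sin 176.8° = 0.02221, so δ = +1.272°.
cos H₀ = −tan(+46.4°) tan(+1.272°) = -0.0233, H₀ = 1.5941 rad.
Bracket: H₀ sin φ sin δ + cos φ cos δ sin H₀ = 1.5941×0.72417×0.02221 + 0.68962×0.99975×0.99973 = 0.025639 + 0.689261 = 0.714900.
Q̄ = (S₀/π) × [bracket] = (1361/π) × 0.714900 = 309.71 W/m².
Ratio Q̄_A / Q̄_B = 322.34 / 309.71 = 1.041.

Q̄_A / Q̄_B ≈ 1.04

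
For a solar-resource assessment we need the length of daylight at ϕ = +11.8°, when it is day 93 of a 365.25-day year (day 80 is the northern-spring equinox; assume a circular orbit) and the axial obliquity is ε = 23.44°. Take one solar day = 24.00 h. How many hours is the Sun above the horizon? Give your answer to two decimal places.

Solar longitude: L_s = 360° × (93 − 80)/365.25 = 12.813°.
sin δ = sin 23.44° × sin 12.813° = 0.08822, so δ = +5.061°.
cos h₀ = −tan ϕ · tan δ = −tan(+11.8°) × tan(+5.061°) = -0.0185, so h₀ = 1.5893 rad = 91.06°.
Daylight = 2h₀/(2π) × 24.00 h = (1.5893/π) × 24.00 = 12.14 h.

12.14 h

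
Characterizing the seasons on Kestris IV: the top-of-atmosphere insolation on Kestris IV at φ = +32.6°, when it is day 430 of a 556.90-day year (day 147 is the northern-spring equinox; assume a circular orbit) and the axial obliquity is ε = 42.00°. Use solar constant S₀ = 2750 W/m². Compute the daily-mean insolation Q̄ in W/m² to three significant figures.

Q̄ ≈ 712 W/m²

Solar longitude: λ_s = 360° × (430 − 147)/556.90 = 182.941°.
sin δ = sin 42.00° × sin 182.941° = -0.03433, so δ = -1.968°.
cos H₀ = −tan(+32.6°) tan(-1.968°) = 0.0220, H₀ = 1.5488 rad.
Bracket: H₀ sin φ sin δ + cos φ cos δ sin H₀ = 1.5488×0.53877×-0.03433 + 0.84245×0.99941×0.99976 = -0.028647 + 0.841751 = 0.813104.
Q̄ = (S₀/π) × [bracket] = (2750/π) × 0.813104 = 711.8 W/m².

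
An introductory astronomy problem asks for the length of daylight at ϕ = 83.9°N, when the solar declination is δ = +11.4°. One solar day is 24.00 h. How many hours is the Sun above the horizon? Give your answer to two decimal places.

Sunrise equation: cos h₀ = −tan ϕ · tan δ = -1.8867 ≤ −1, so the Sun never sets (polar day) and h₀ = π.
Daylight = 2h₀/(2π) × 24.00 h = (3.1416/π) × 24.00 = 24.00 h.

24.00 h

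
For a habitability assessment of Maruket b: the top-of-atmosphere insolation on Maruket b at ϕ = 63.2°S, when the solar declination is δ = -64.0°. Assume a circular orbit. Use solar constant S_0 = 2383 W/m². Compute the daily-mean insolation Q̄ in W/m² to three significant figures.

Q̄ ≈ 1.91e+03 W/m²

cos h₀ = −tan(-63.2°) tan(-64.000°) = -4.0589 ≤ −1 ⇒ polar day, h₀ = π.
Bracket: h₀ sin ϕ sin δ + cos ϕ cos δ sin h₀ = 3.1416×-0.89259×-0.89879 + 0.45088×0.43837×0.00000 = 2.520352 + 0.000000 = 2.520352.
Q̄ = (S_0/π) × [bracket] = (2383/π) × 2.520352 = 1912 W/m².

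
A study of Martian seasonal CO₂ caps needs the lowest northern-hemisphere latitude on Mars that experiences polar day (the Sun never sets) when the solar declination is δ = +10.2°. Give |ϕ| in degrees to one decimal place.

Polar day requires cos h₀ = −tan ϕ tan δ ≤ −1, i.e. tan ϕ tan δ ≥ 1.
The boundary is |tan ϕ| · |tan δ| = 1, so |ϕ| = 90° − |δ| = 90° − 10.2° = 79.8° in the northern hemisphere.

|ϕ| = 79.8°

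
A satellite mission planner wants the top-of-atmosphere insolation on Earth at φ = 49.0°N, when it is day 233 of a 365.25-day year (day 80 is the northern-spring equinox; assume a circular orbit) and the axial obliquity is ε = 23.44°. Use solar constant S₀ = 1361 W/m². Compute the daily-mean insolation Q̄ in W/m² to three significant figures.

Solar longitude: λ_s = 360° × (233 − 80)/365.25 = 150.801°.
sin δ = sin 23.44° × sin 150.801° = 0.19406, so δ = +11.190°.
cos H₀ = −tan(+49.0°) tan(+11.190°) = -0.2276, H₀ = 1.8004 rad.
Bracket: H₀ sin φ sin δ + cos φ cos δ sin H₀ = 1.8004×0.75471×0.19406 + 0.65606×0.98099×0.97376 = 0.263685 + 0.626701 = 0.890386.
Q̄ = (S₀/π) × [bracket] = (1361/π) × 0.890386 = 385.7 W/m².

Q̄ ≈ 386 W/m²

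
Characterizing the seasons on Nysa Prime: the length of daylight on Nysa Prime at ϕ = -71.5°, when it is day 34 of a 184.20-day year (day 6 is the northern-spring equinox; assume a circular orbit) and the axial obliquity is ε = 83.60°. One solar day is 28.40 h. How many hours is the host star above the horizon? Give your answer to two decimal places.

Solar longitude: L_s = 360° × (34 − 6)/184.20 = 54.723°.
sin δ = sin 83.60° × sin 54.723° = 0.81128, so δ = +54.221°.
cos h₀ = −tan ϕ · tan δ = 4.1472 ≥ 1, so the host star never rises (polar night) and h₀ = 0.
Daylight = 2h₀/(2π) × 28.40 h = (0.0000/π) × 28.40 = 0.00 h.

0.00 h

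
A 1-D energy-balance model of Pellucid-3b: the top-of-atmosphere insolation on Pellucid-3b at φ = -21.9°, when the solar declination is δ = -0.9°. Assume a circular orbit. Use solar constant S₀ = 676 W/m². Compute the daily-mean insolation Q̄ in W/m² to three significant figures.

cos H₀ = −tan(-21.9°) tan(-0.900°) = -0.0063, H₀ = 1.5771 rad.
Bracket: H₀ sin φ sin δ + cos φ cos δ sin H₀ = 1.5771×-0.37299×-0.01571 + 0.92784×0.99988×0.99998 = 0.009241 + 0.927710 = 0.936951.
Q̄ = (S₀/π) × [bracket] = (676/π) × 0.936951 = 201.6 W/m².

Q̄ ≈ 202 W/m²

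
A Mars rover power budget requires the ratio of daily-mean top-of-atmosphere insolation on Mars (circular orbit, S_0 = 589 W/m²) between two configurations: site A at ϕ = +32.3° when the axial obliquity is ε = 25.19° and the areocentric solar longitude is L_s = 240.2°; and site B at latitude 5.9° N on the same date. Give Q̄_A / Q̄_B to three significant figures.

— Configuration A (ϕ=+32.3°):
sin δ = sin 25.19° × sin 240.2° = -0.36934, so δ = -21.675°.
cos h₀ = −tan(+32.3°) tan(-21.675°) = 0.2513, h₀ = 1.3168 rad.
Bracket: h₀ sin ϕ sin δ + cos ϕ cos δ sin h₀ = 1.3168×0.53435×-0.36934 + 0.84526×0.92929×0.96792 = -0.259879 + 0.760293 = 0.500414.
Q̄ = (S_0/π) × [bracket] = (589/π) × 0.500414 = 93.820 W/m².
— Configuration B (ϕ=+5.9°):
cos h₀ = −tan(+5.9°) tan(-21.675°) = 0.0411, h₀ = 1.5297 rad.
Bracket: h₀ sin ϕ sin δ + cos ϕ cos δ sin h₀ = 1.5297×0.10279×-0.36934 + 0.99470×0.92929×0.99916 = -0.058074 + 0.923588 = 0.865514.
Q̄ = (S_0/π) × [bracket] = (589/π) × 0.865514 = 162.27 W/m².
Ratio Q̄_A / Q̄_B = 93.820 / 162.27 = 0.5782.

Q̄_A / Q̄_B ≈ 0.578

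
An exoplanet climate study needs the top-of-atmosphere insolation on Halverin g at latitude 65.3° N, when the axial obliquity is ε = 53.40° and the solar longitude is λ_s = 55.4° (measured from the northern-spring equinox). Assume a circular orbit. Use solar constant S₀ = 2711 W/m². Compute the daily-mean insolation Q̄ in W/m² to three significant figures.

Q̄ ≈ 1.63e+03 W/m²

Solar declination: sin δ = sin ε · sin λ_s = sin 53.40° × sin 55.4° = 0.66083, so δ = +41.363°.
cos H₀ = −tan(+65.3°) tan(+41.363°) = -1.9143 ≤ −1 ⇒ polar day, H₀ = π.
Bracket: H₀ sin φ sin δ + cos φ cos δ sin H₀ = 3.1416×0.90851×0.66083 + 0.41787×0.75054×0.00000 = 1.886124 + 0.000000 = 1.886124.
Q̄ = (S₀/π) × [bracket] = (2711/π) × 1.886124 = 1628 W/m².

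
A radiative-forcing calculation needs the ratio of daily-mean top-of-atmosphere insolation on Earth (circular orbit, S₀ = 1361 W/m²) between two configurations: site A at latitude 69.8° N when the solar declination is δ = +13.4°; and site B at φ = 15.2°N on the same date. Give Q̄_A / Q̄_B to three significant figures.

— Configuration A (φ=+69.8°):
cos H₀ = −tan(+69.8°) tan(+13.400°) = -0.6475, H₀ = 2.2751 rad.
Bracket: H₀ sin φ sin δ + cos φ cos δ sin H₀ = 2.2751×0.93849×0.23175 + 0.34530×0.97278×0.76207 = 0.494823 + 0.255980 = 0.750803.
Q̄ = (S₀/π) × [bracket] = (1361/π) × 0.750803 = 325.26 W/m².
— Configuration B (φ=+15.2°):
cos H₀ = −tan(+15.2°) tan(+13.400°) = -0.0647, H₀ = 1.6356 rad.
Bracket: H₀ sin φ sin δ + cos φ cos δ sin H₀ = 1.6356×0.26219×0.23175 + 0.96502×0.97278×0.99790 = 0.099383 + 0.936781 = 1.036164.
Q̄ = (S₀/π) × [bracket] = (1361/π) × 1.036164 = 448.89 W/m².
Ratio Q̄_A / Q̄_B = 325.26 / 448.89 = 0.7246.

Q̄_A / Q̄_B ≈ 0.725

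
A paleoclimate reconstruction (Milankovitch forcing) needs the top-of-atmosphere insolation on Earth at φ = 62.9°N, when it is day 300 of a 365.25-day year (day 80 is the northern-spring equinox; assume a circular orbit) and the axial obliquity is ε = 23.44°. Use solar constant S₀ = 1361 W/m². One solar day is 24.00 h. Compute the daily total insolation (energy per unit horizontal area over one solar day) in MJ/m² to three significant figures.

Solar longitude: λ_s = 360° × (300 − 80)/365.25 = 216.838°.
sin δ = sin 23.44° × sin 216.838° = -0.23849, so δ = -13.798°.
cos H₀ = −tan(+62.9°) tan(-13.798°) = 0.4799, H₀ = 1.0702 rad.
Bracket: H₀ sin φ sin δ + cos φ cos δ sin H₀ = 1.0702×0.89021×-0.23849 + 0.45554×0.97114×0.87732 = -0.227210 + 0.388120 = 0.160910.
Q̄ = (S₀/π) × [bracket] = (1361/π) × 0.160910 = 69.709 W/m².
Daily total = Q̄ × 24.00 h × 3600 s/h = 69.709 × 24.00 × 3600 / 10⁶ = 6.023 MJ/m².

6.02 MJ/m²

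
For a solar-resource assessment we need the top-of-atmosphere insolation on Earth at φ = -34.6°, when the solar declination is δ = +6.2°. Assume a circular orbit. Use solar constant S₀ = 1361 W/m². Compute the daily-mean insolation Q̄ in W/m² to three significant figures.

cos H₀ = −tan(-34.6°) tan(+6.200°) = 0.0749, H₀ = 1.4958 rad.
Bracket: H₀ sin φ sin δ + cos φ cos δ sin H₀ = 1.4958×-0.56784×0.10800 + 0.82314×0.99415×0.99719 = -0.091733 + 0.816025 = 0.724292.
Q̄ = (S₀/π) × [bracket] = (1361/π) × 0.724292 = 313.8 W/m².

Q̄ ≈ 314 W/m²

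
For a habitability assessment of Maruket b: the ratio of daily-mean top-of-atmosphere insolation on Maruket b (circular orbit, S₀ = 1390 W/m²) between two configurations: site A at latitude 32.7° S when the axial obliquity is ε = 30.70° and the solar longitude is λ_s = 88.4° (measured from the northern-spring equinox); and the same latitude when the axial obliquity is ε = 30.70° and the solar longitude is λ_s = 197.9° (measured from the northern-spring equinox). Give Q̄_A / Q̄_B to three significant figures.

Q̄_A / Q̄_B ≈ 0.355

— Configuration A (φ=-32.7°):
Solar declination: sin δ = sin ε · sin λ_s = sin 30.70° × sin 88.4° = 0.51034, so δ = +30.687°.
cos H₀ = −tan(-32.7°) tan(+30.687°) = 0.3810, H₀ = 1.1799 rad.
Bracket: H₀ sin φ sin δ + cos φ cos δ sin H₀ = 1.1799×-0.54024×0.51034 + 0.84151×0.85997×0.92458 = -0.325306 + 0.669094 = 0.343788.
Q̄ = (S₀/π) × [bracket] = (1390/π) × 0.343788 = 152.11 W/m².
— Configuration B (φ=-32.7°):
Solar declination: sin δ = sin ε · sin λ_s = sin 30.70° × sin 197.9° = -0.15692, so δ = -9.028°.
cos H₀ = −tan(-32.7°) tan(-9.028°) = -0.1020, H₀ = 1.6730 rad.
Bracket: H₀ sin φ sin δ + cos φ cos δ sin H₀ = 1.6730×-0.54024×-0.15692 + 0.84151×0.98761×0.99478 = 0.141828 + 0.826745 = 0.968573.
Q̄ = (S₀/π) × [bracket] = (1390/π) × 0.968573 = 428.55 W/m².
Ratio Q̄_A / Q̄_B = 152.11 / 428.55 = 0.3549.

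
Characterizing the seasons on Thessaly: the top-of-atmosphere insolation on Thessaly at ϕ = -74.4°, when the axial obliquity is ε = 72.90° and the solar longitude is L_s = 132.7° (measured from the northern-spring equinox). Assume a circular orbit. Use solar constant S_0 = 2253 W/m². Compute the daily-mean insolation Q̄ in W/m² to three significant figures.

Solar declination: sin δ = sin ε · sin L_s = sin 72.90° × sin 132.7° = 0.70243, so δ = +44.622°.
cos h₀ = −tan(-74.4°) tan(+44.622°) = 3.5346 ≥ 1 ⇒ polar night, h₀ = 0 and Q̄ = 0.

Q̄ ≈ 0.00 W/m²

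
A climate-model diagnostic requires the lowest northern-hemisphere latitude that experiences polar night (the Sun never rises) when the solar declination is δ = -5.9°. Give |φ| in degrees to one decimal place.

Polar night requires cos H₀ = −tan φ tan δ ≥ 1, i.e. tan φ tan δ ≤ −1.
The boundary is |tan φ| · |tan δ| = 1, so |φ| = 90° − |δ| = 90° − 5.9° = 84.1° in the northern hemisphere.

|φ| = 84.1°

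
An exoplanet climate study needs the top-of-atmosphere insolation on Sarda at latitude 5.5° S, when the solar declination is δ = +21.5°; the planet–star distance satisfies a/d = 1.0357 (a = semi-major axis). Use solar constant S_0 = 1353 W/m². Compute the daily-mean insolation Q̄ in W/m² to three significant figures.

cos h₀ = −tan(-5.5°) tan(+21.500°) = 0.0379, h₀ = 1.5329 rad.
Bracket: h₀ sin ϕ sin δ + cos ϕ cos δ sin h₀ = 1.5329×-0.09585×0.36650 + 0.99540×0.93042×0.99928 = -0.053849 + 0.925473 = 0.871624.
Inverse-square distance factor (a/d)² = 1.0357² = 1.072674.
Q̄ = (S_0/π) × 1.072674 × [bracket] = (1353/π) × 1.072674 × 0.871624 = 402.7 W/m².

Q̄ ≈ 403 W/m²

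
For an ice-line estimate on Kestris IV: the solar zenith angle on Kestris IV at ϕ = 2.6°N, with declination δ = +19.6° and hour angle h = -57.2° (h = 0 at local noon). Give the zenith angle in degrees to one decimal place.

cos θ_z = sin ϕ sin δ + cos ϕ cos δ cos h = 0.015217 + 0.509795 = 0.525012.
θ_z = arccos(0.525012) = 58.3°.

θ_z = 58.3°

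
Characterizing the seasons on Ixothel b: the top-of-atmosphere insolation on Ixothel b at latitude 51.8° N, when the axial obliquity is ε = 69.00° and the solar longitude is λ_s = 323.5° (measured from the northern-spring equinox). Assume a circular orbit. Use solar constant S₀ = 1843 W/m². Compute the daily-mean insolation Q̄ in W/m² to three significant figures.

Solar declination: sin δ = sin ε · sin λ_s = sin 69.00° × sin 323.5° = -0.55531, so δ = -33.732°.
cos H₀ = −tan(+51.8°) tan(-33.732°) = 0.8485, H₀ = 0.5576 rad.
Bracket: H₀ sin φ sin δ + cos φ cos δ sin H₀ = 0.5576×0.78586×-0.55531 + 0.61841×0.83164×0.52913 = -0.243334 + 0.272129 = 0.028795.
Q̄ = (S₀/π) × [bracket] = (1843/π) × 0.028795 = 16.89 W/m².

Q̄ ≈ 16.9 W/m²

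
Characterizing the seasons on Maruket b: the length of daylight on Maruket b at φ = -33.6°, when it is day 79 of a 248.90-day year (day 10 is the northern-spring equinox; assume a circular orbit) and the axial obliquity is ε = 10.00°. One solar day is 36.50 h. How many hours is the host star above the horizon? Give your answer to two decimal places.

Solar longitude: λ_s = 360° × (79 − 10)/248.90 = 99.799°.
sin δ = sin 10.00° × sin 99.799° = 0.17111, so δ = +9.853°.
cos H₀ = −tan φ · tan δ = −tan(-33.6°) × tan(+9.853°) = 0.1154, so H₀ = 1.4551 rad = 83.37°.
Daylight = 2H₀/(2π) × 36.50 h = (1.4551/π) × 36.50 = 16.91 h.

16.91 h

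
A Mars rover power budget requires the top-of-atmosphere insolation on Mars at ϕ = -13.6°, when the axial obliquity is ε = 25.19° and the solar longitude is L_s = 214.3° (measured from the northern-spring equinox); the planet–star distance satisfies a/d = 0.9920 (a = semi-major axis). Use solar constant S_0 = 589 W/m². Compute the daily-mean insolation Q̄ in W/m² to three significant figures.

Solar declination: sin δ = sin ε · sin L_s = sin 25.19° × sin 214.3° = -0.23985, so δ = -13.878°.
cos h₀ = −tan(-13.6°) tan(-13.878°) = -0.0598, h₀ = 1.6306 rad.
Bracket: h₀ sin ϕ sin δ + cos ϕ cos δ sin h₀ = 1.6306×-0.23514×-0.23985 + 0.97196×0.97081×0.99821 = 0.091963 + 0.941899 = 1.033862.
Inverse-square distance factor (a/d)² = 0.9920² = 0.984064.
Q̄ = (S_0/π) × 0.984064 × [bracket] = (589/π) × 0.984064 × 1.033862 = 190.7 W/m².

Q̄ ≈ 191 W/m²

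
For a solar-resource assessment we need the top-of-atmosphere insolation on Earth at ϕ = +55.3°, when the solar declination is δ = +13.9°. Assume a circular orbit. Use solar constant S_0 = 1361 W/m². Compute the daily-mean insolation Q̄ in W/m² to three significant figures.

Q̄ ≈ 389 W/m²

cos h₀ = −tan(+55.3°) tan(+13.900°) = -0.3574, h₀ = 1.9363 rad.
Bracket: h₀ sin ϕ sin δ + cos ϕ cos δ sin h₀ = 1.9363×0.82214×0.24023 + 0.56928×0.97072×0.93395 = 0.382424 + 0.516111 = 0.898535.
Q̄ = (S_0/π) × [bracket] = (1361/π) × 0.898535 = 389.3 W/m².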